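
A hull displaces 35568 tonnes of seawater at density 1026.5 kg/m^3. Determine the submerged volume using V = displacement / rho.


Formula: V = mass / rho
Step 1 — convert tonnes to kg: 35568 t * 1000 = 35568000 kg
Step 2 — V = 35568000 / 1026.5 ≈ 34650 m^3 (5 s.f.)

34650 m^3


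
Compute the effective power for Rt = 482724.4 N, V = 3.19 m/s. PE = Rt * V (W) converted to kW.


Formula: PE = Rt * V / 1000 (kW)
Step 1 — PE (W) = 482724.4 * 3.19 = 1539890.836 W
Step 2 — PE (kW) = 1539890.836 / 1000 ≈ 1539.9 kW (5 s.f.)

1539.9 kW


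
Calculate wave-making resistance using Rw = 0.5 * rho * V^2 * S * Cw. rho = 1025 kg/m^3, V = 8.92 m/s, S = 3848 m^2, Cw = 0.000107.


Formula: Rw = 0.5 * rho * V^2 * S * Cw
Step 1 — V^2 = 8.92^2 = 79.5664
Step 2 — 0.5 * rho * V^2 = 0.5 * 1025 * 79.5664 = 40777.78
Step 3 — Rw = 40777.78 * 3848 * 0.000107 ≈ 16790 N (5 s.f.)

16790 N


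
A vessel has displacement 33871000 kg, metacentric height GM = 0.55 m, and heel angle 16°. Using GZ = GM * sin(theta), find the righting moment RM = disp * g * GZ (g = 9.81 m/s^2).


Formula: GZ = GM * sin(theta); RM = disp * g * GZ
Step 1 — GZ = 0.55 * sin(16°) = 0.55 * 0.275637 = 0.1516 m
Step 2 — RM = 33871000 * 9.81 * 0.1516 ≈ 50373000 N·m (5 s.f.)

50373000 N·m


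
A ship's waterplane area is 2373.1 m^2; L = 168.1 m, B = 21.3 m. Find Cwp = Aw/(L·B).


Formula: Cwp = Aw / (L * B)
Step 1 — L * B = 168.1 * 21.3 = 3580.53 m^2
Step 2 — Cwp = 2373.1 / 3580.53 ≈ 0.66278 (5 s.f.)

0.66278


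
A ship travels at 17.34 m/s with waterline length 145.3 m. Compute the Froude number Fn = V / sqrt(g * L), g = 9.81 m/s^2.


Formula: Fn = V / sqrt(g * L)
Step 1 — g * L = 9.81 * 145.3 = 1425.393
Step 2 — sqrt(g * L) = sqrt(1425.393) = 37.754377
Step 3 — Fn = 17.34 / 37.754377 ≈ 0.45928 (5 s.f.)

0.45928


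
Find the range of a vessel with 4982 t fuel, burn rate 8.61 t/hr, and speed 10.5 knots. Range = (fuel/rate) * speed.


Formula: endurance = fuel / rate; range = endurance * speed
Step 1 — endurance = 4982 / 8.61 = 578.6295 hours
Step 2 — range = 578.6295 * 10.5 ≈ 6075.6 nautical miles (5 s.f.)

6075.6 NM


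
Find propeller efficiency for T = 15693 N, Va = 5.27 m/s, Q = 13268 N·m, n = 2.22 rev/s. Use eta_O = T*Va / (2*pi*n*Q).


Formula: eta = T * Va / (2 * pi * n * Q)
Step 1 — numerator = T * Va = 15693 * 5.27 = 82702.11
Step 2 — 2 * pi * n = 2 * pi * 2.22 = 13.948671
Step 3 — denominator = 13.948671 * 13268 = 185070.97
Step 4 — eta = 82702.11 / 185070.97 ≈ 0.44687 (5 s.f.)

0.44687


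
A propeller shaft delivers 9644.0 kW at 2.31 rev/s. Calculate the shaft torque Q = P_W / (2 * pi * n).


Formula: Q = P_W / (2 * pi * n)
Step 1 — P_W = 9644.0 kW * 1000 = 9644000.0 W
Step 2 — 2 * pi * n = 2 * pi * 2.31 = 14.514158
Step 3 — Q = 9644000.0 / 14.514158 ≈ 664450 N·m (5 s.f.)

664450 N·m


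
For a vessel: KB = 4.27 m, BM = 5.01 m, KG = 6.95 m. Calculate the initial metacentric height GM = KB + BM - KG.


Formula: GM = KB + BM - KG
Step 1 — KM = KB + BM = 4.27 + 5.01 = 9.28 m
Step 2 — GM = KM - KG = 9.28 - 6.95 = 2.33 m

2.33 m


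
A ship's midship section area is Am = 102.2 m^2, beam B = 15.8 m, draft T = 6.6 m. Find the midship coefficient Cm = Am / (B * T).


Formula: Cm = Am / (B * T)
Step 1 — B * T = 15.8 * 6.6 = 104.28 m^2
Step 2 — Cm = 102.2 / 104.28 ≈ 0.98005 (5 s.f.)

0.98005


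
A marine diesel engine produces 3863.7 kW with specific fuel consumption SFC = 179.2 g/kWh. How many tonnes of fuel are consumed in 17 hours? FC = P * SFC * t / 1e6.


Formula: FC (tonnes) = P * SFC * t / 1,000,000
Step 1 — P * SFC * t = 3863.7 * 179.2 * 17 = 11770375.68 g
Step 2 — FC (tonnes) = 11770375.68 / 1,000,000 ≈ 11.770 tonnes (5 s.f.)

11.770 tonnes


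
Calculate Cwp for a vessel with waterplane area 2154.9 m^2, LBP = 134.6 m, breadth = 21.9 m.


Formula: Cwp = Aw / (L * B)
Step 1 — L * B = 134.6 * 21.9 = 2947.74 m^2
Step 2 — Cwp = 2154.9 / 2947.74 ≈ 0.73103 (5 s.f.)

0.73103


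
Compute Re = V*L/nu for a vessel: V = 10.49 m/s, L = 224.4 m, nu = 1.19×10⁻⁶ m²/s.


Formula: Re = V * L / nu
Step 1 — V * L = 10.49 * 224.4 = 2353.956 m^2/s
Step 2 — Re = 2353.956 / 1.19e-6 = 1.98e+09

1.98e+09


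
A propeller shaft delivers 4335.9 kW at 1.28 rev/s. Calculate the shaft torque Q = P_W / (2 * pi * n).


Formula: Q = P_W / (2 * pi * n)
Step 1 — P_W = 4335.9 kW * 1000 = 4335900.0 W
Step 2 — 2 * pi * n = 2 * pi * 1.28 = 8.042477
Step 3 — Q = 4335900.0 / 8.042477 ≈ 539120 N·m (5 s.f.)

539120 N·m


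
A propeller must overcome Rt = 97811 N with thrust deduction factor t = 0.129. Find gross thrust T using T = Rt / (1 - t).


Formula: T = Rt / (1 - t)
Step 1 — (1 - t) = 1 - 0.129 = 0.871
Step 2 — T = 97811 / 0.871 ≈ 112300 N (5 s.f.)

112300 N


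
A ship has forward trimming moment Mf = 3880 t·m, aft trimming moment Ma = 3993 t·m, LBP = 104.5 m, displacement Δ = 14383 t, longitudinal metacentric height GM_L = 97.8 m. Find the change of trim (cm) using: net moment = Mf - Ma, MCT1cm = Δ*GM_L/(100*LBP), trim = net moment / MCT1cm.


Formula: net trimming moment = Mf - Ma; MCT1cm = Δ*GM_L/(100*LBP); trim = net moment / MCT1cm
Step 1 — net trimming moment = 3880 - 3993 = -113 t·m
Step 2 — MCT1cm = 14383 * 97.8 / (100 * 104.5) = 134.6084 t·m/cm
Step 3 — trim = -113 / 134.6084 ≈ -0.83947 cm (5 s.f.)

-0.83947 cm


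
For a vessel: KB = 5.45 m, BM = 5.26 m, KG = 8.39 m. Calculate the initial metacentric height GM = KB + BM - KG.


Formula: GM = KB + BM - KG
Step 1 — KM = KB + BM = 5.45 + 5.26 = 10.71 m
Step 2 — GM = KM - KG = 10.71 - 8.39 = 2.32 m

2.32 m


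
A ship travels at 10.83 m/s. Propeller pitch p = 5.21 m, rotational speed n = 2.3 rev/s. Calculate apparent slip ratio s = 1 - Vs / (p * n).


Formula: s = 1 - Vs / (p * n)
Step 1 — p * n = 5.21 * 2.3 = 11.983
Step 2 — Vs / (p*n) = 10.83 / 11.983 = 0.90378 (6 d.p.)
Step 3 — s = 1 - 0.90378 = 0.09622

0.09622


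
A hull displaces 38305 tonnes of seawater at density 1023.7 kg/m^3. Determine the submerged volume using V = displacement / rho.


Formula: V = mass / rho
Step 1 — convert tonnes to kg: 38305 t * 1000 = 38305000 kg
Step 2 — V = 38305000 / 1023.7 ≈ 37418 m^3 (5 s.f.)

37418 m^3


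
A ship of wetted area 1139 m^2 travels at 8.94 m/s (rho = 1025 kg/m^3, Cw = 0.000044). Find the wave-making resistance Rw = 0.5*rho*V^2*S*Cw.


Formula: Rw = 0.5 * rho * V^2 * S * Cw
Step 1 — V^2 = 8.94^2 = 79.9236
Step 2 — 0.5 * rho * V^2 = 0.5 * 1025 * 79.9236 = 40960.845
Step 3 — Rw = 40960.845 * 1139 * 0.000044 ≈ 2052.8 N (5 s.f.)

2052.8 N


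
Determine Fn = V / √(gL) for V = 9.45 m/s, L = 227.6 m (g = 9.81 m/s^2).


Formula: Fn = V / sqrt(g * L)
Step 1 — g * L = 9.81 * 227.6 = 2232.756
Step 2 — sqrt(g * L) = sqrt(2232.756) = 47.252048
Step 3 — Fn = 9.45 / 47.252048 ≈ 0.19999 (5 s.f.)

0.19999


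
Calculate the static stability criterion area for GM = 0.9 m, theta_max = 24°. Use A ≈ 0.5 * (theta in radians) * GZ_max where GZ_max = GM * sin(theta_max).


Formula: GZ_max = GM * sin(theta); Area = 0.5 * theta_rad * GZ_max
Step 1 — GZ_max = 0.9 * sin(24°) = 0.9 * 0.406737 = 0.366063 m
Step 2 — theta_rad = 24 * pi/180 = 0.418879 rad
Step 3 — Area = 0.5 * 0.418879 * 0.366063 ≈ 0.076668 m·rad (5 s.f.)

0.076668 m·rad


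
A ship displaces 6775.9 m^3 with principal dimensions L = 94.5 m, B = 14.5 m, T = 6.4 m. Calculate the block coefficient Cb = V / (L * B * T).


Formula: Cb = V / (L * B * T)
Step 1 — L * B * T = 94.5 * 14.5 * 6.4 = 8769.6 m^3
Step 2 — Cb = 6775.9 / 8769.6 ≈ 0.77266 (5 s.f.)

0.77266


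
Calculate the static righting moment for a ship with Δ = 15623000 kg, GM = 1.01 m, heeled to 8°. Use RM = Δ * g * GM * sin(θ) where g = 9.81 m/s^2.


Formula: GZ = GM * sin(theta); RM = disp * g * GZ
Step 1 — GZ = 1.01 * sin(8°) = 1.01 * 0.139173 = 0.140565 m
Step 2 — RM = 15623000 * 9.81 * 0.140565 ≈ 21543000 N·m (5 s.f.)

21543000 N·m


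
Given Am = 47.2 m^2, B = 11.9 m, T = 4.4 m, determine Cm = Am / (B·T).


Formula: Cm = Am / (B * T)
Step 1 — B * T = 11.9 * 4.4 = 52.36 m^2
Step 2 — Cm = 47.2 / 52.36 ≈ 0.90145 (5 s.f.)

0.90145


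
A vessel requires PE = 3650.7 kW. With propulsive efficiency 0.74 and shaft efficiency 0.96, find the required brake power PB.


Formula: PB = PE / (eta_D * eta_S)
Step 1 — combined efficiency = eta_D * eta_S = 0.74 * 0.96 = 0.7104
Step 2 — PB = 3650.7 / 0.7104 ≈ 5138.9 kW (5 s.f.)

5138.9 kW


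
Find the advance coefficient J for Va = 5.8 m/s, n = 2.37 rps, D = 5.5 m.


Formula: J = Va / (n * D)
Step 1 — n * D = 2.37 * 5.5 = 13.035
Step 2 — J = 5.8 / 13.035 ≈ 0.44496 (5 s.f.)

0.44496


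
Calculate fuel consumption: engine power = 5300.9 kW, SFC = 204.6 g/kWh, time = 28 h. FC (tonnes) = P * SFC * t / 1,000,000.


Formula: FC (tonnes) = P * SFC * t / 1,000,000
Step 1 — P * SFC * t = 5300.9 * 204.6 * 28 = 30367795.92 g
Step 2 — FC (tonnes) = 30367795.92 / 1,000,000 ≈ 30.368 tonnes (5 s.f.)

30.368 tonnes


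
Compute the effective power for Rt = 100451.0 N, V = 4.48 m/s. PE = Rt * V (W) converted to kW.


Formula: PE = Rt * V / 1000 (kW)
Step 1 — PE (W) = 100451.0 * 4.48 = 450020.48 W
Step 2 — PE (kW) = 450020.48 / 1000 ≈ 450.02 kW (5 s.f.)

450.02 kW


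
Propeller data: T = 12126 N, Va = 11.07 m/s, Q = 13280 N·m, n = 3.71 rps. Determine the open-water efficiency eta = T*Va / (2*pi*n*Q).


Formula: eta = T * Va / (2 * pi * n * Q)
Step 1 — numerator = T * Va = 12126 * 11.07 = 134234.82
Step 2 — 2 * pi * n = 2 * pi * 3.71 = 23.310617
Step 3 — denominator = 23.310617 * 13280 = 309564.99
Step 4 — eta = 134234.82 / 309564.99 ≈ 0.43362 (5 s.f.)

0.43362


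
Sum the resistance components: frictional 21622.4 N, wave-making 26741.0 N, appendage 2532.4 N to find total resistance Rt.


Formula: Rt = Rf + Rw + Ra
Substituting: Rt = 21622.4 + 26741.0 + 2532.4
Result: Rt = 50895.8 N

50895.8 N


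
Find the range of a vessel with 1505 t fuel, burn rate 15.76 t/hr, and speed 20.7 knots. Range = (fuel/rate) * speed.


Formula: endurance = fuel / rate; range = endurance * speed
Step 1 — endurance = 1505 / 15.76 = 95.4949 hours
Step 2 — range = 95.4949 * 20.7 ≈ 1976.7 nautical miles (5 s.f.)

1976.7 NM


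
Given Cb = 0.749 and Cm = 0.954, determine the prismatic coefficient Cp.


Formula: Cp = Cb / Cm
Substituting: Cp = 0.749 / 0.954
Result: Cp ≈ 0.78512 (5 s.f.)

0.78512


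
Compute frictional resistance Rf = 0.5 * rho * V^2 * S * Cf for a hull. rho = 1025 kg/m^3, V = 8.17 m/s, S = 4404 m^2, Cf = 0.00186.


Formula: Rf = 0.5 * rho * V^2 * S * Cf
Step 1 — V^2 = 8.17^2 = 66.7489
Step 2 — 0.5 * rho * V^2 = 0.5 * 1025 * 66.7489 = 34208.81125
Step 3 — Rf = 34208.81125 * 4404 * 0.00186 ≈ 280220 N (5 s.f.)

280220 N


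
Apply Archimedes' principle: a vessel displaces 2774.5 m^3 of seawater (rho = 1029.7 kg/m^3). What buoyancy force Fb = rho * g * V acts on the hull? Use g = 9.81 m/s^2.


Formula: Fb = rho * g * V
Substituting: Fb = 1029.7 * 9.81 * 2774.5
Intermediate: 1029.7 * 9.81 = 10101.357
Result: Fb = 10101.357 * 2774.5 ≈ 28026000 N (5 s.f.)

28026000 N


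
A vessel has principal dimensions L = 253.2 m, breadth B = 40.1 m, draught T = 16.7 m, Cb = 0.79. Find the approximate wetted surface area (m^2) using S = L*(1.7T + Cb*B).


Formula: S = 1.7*L*T + V/T with V = Cb*L*B*T, i.e. S = L * (1.7*T + Cb*B)
Step 1 — 1.7*T = 1.7 * 16.7 = 28.39 m
Step 2 — Cb*B = 0.79 * 40.1 = 31.679 m
Step 3 — 1.7*T + Cb*B = 28.39 + 31.679 = 60.069 m
Step 4 — S = 253.2 * 60.069 ≈ 15209 m^2 (5 s.f.)

15209 m^2


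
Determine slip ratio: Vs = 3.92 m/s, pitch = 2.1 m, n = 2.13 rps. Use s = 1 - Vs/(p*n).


Formula: s = 1 - Vs / (p * n)
Step 1 — p * n = 2.1 * 2.13 = 4.473
Step 2 — Vs / (p*n) = 3.92 / 4.473 = 0.876369 (6 d.p.)
Step 3 — s = 1 - 0.876369 = 0.123631

0.123631


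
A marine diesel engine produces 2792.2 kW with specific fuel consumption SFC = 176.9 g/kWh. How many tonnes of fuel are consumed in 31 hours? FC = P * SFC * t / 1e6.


Formula: FC (tonnes) = P * SFC * t / 1,000,000
Step 1 — P * SFC * t = 2792.2 * 176.9 * 31 = 15312145.58 g
Step 2 — FC (tonnes) = 15312145.58 / 1,000,000 ≈ 15.312 tonnes (5 s.f.)

15.312 tonnes


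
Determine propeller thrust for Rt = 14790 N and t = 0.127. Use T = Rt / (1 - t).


Formula: T = Rt / (1 - t)
Step 1 — (1 - t) = 1 - 0.127 = 0.873
Step 2 — T = 14790 / 0.873 ≈ 16942 N (5 s.f.)

16942 N


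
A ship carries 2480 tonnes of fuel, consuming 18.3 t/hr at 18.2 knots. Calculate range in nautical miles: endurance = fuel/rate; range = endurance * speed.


Formula: endurance = fuel / rate; range = endurance * speed
Step 1 — endurance = 2480 / 18.3 = 135.5191 hours
Step 2 — range = 135.5191 * 18.2 ≈ 2466.4 nautical miles (5 s.f.)

2466.4 NM


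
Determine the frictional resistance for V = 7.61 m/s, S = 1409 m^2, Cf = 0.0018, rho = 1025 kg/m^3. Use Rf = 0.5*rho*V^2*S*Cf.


Formula: Rf = 0.5 * rho * V^2 * S * Cf
Step 1 — V^2 = 7.61^2 = 57.9121
Step 2 — 0.5 * rho * V^2 = 0.5 * 1025 * 57.9121 = 29679.95125
Step 3 — Rf = 29679.95125 * 1409 * 0.0018 ≈ 75274 N (5 s.f.)

75274 N


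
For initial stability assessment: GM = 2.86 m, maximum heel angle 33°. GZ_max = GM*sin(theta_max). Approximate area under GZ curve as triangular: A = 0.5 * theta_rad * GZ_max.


Formula: GZ_max = GM * sin(theta); Area = 0.5 * theta_rad * GZ_max
Step 1 — GZ_max = 2.86 * sin(33°) = 2.86 * 0.544639 = 1.557668 m
Step 2 — theta_rad = 33 * pi/180 = 0.575959 rad
Step 3 — Area = 0.5 * 0.575959 * 1.557668 ≈ 0.44858 m·rad (5 s.f.)

0.44858 m·rad


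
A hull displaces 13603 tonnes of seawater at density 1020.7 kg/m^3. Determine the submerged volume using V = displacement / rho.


Formula: V = mass / rho
Step 1 — convert tonnes to kg: 13603 t * 1000 = 13603000 kg
Step 2 — V = 13603000 / 1020.7 ≈ 13327 m^3 (5 s.f.)

13327 m^3


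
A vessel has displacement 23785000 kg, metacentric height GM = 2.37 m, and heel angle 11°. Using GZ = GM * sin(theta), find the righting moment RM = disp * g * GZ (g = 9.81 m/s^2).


Formula: GZ = GM * sin(theta); RM = disp * g * GZ
Step 1 — GZ = 2.37 * sin(11°) = 2.37 * 0.190809 = 0.452217 m
Step 2 — RM = 23785000 * 9.81 * 0.452217 ≈ 105520000 N·m (5 s.f.)

105520000 N·m


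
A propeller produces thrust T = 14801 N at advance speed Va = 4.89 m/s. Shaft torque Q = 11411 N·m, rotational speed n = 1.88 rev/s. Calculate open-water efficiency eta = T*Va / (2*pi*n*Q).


Formula: eta = T * Va / (2 * pi * n * Q)
Step 1 — numerator = T * Va = 14801 * 4.89 = 72376.89
Step 2 — 2 * pi * n = 2 * pi * 1.88 = 11.812388
Step 3 — denominator = 11.812388 * 11411 = 134791.16
Step 4 — eta = 72376.89 / 134791.16 ≈ 0.53696 (5 s.f.)

0.53696


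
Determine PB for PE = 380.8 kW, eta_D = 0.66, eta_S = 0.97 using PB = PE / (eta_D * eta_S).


Formula: PB = PE / (eta_D * eta_S)
Step 1 — combined efficiency = eta_D * eta_S = 0.66 * 0.97 = 0.6402
Step 2 — PB = 380.8 / 0.6402 ≈ 594.81 kW (5 s.f.)

594.81 kW


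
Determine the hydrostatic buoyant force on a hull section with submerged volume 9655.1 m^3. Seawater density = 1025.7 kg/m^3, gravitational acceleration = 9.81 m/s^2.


Formula: Fb = rho * g * V
Substituting: Fb = 1025.7 * 9.81 * 9655.1
Intermediate: 1025.7 * 9.81 = 10062.117
Result: Fb = 10062.117 * 9655.1 ≈ 97151000 N (5 s.f.)

97151000 N


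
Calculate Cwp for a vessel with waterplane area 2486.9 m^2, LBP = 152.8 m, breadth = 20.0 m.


Formula: Cwp = Aw / (L * B)
Step 1 — L * B = 152.8 * 20.0 = 3056.0 m^2
Step 2 — Cwp = 2486.9 / 3056.0 ≈ 0.81378 (5 s.f.)

0.81378


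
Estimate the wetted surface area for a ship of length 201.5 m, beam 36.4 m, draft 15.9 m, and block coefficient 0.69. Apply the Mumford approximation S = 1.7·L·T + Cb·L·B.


Formula: S = 1.7*L*T + V/T with V = Cb*L*B*T, i.e. S = L * (1.7*T + Cb*B)
Step 1 — 1.7*T = 1.7 * 15.9 = 27.03 m
Step 2 — Cb*B = 0.69 * 36.4 = 25.116 m
Step 3 — 1.7*T + Cb*B = 27.03 + 25.116 = 52.146 m
Step 4 — S = 201.5 * 52.146 ≈ 10507 m^2 (5 s.f.)

10507 m^2


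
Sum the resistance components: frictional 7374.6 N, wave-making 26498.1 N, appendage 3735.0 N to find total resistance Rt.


Formula: Rt = Rf + Rw + Ra
Substituting: Rt = 7374.6 + 26498.1 + 3735.0
Result: Rt = 37607.7 N

37607.7 N


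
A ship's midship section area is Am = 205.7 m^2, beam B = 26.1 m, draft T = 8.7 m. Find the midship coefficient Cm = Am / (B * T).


Formula: Cm = Am / (B * T)
Step 1 — B * T = 26.1 * 8.7 = 227.07 m^2
Step 2 — Cm = 205.7 / 227.07 ≈ 0.90589 (5 s.f.)

0.90589


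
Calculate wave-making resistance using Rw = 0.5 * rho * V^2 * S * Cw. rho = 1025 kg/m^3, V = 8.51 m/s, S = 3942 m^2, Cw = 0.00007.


Formula: Rw = 0.5 * rho * V^2 * S * Cw
Step 1 — V^2 = 8.51^2 = 72.4201
Step 2 — 0.5 * rho * V^2 = 0.5 * 1025 * 72.4201 = 37115.30125
Step 3 — Rw = 37115.30125 * 3942 * 0.00007 ≈ 10242 N (5 s.f.)

10242 N


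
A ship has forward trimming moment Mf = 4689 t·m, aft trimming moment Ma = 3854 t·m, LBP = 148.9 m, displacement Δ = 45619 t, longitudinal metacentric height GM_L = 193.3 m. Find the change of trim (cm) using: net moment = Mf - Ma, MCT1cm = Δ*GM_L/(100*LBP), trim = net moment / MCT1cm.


Formula: net trimming moment = Mf - Ma; MCT1cm = Δ*GM_L/(100*LBP); trim = net moment / MCT1cm
Step 1 — net trimming moment = 4689 - 3854 = 835 t·m
Step 2 — MCT1cm = 45619 * 193.3 / (100 * 148.9) = 592.2198 t·m/cm
Step 3 — trim = 835 / 592.2198 ≈ 1.4099 cm (5 s.f.)

1.4099 cm


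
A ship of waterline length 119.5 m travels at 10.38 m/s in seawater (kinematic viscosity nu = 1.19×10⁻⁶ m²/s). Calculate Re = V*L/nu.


Formula: Re = V * L / nu
Step 1 — V * L = 10.38 * 119.5 = 1240.41 m^2/s
Step 2 — Re = 1240.41 / 1.19e-6 = 1.04e+09

1.04e+09


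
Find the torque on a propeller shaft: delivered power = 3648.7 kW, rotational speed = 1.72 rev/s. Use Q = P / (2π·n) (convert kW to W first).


Formula: Q = P_W / (2 * pi * n)
Step 1 — P_W = 3648.7 kW * 1000 = 3648700.0 W
Step 2 — 2 * pi * n = 2 * pi * 1.72 = 10.807079
Step 3 — Q = 3648700.0 / 10.807079 ≈ 337620 N·m (5 s.f.)

337620 N·m


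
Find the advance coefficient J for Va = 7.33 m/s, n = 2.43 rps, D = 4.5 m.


Formula: J = Va / (n * D)
Step 1 — n * D = 2.43 * 4.5 = 10.935
Step 2 — J = 7.33 / 10.935 ≈ 0.67032 (5 s.f.)

0.67032


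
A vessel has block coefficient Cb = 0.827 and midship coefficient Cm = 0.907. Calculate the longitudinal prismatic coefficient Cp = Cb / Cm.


Formula: Cp = Cb / Cm
Substituting: Cp = 0.827 / 0.907
Result: Cp ≈ 0.91180 (5 s.f.)

0.91180


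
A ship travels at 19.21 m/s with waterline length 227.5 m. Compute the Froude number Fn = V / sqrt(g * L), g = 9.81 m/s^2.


Formula: Fn = V / sqrt(g * L)
Step 1 — g * L = 9.81 * 227.5 = 2231.775
Step 2 — sqrt(g * L) = sqrt(2231.775) = 47.241666
Step 3 — Fn = 19.21 / 47.241666 ≈ 0.40663 (5 s.f.)

0.40663


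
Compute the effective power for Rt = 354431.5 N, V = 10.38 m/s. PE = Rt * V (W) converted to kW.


Formula: PE = Rt * V / 1000 (kW)
Step 1 — PE (W) = 354431.5 * 10.38 = 3678998.97 W
Step 2 — PE (kW) = 3678998.97 / 1000 ≈ 3679.0 kW (5 s.f.)

3679.0 kW


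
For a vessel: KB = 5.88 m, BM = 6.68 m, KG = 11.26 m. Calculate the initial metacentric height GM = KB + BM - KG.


Formula: GM = KB + BM - KG
Step 1 — KM = KB + BM = 5.88 + 6.68 = 12.56 m
Step 2 — GM = KM - KG = 12.56 - 11.26 = 1.3 m

1.3 m


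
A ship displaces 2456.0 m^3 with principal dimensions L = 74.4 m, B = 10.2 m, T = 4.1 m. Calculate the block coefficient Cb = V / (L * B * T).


Formula: Cb = V / (L * B * T)
Step 1 — L * B * T = 74.4 * 10.2 * 4.1 = 3111.408 m^3
Step 2 — Cb = 2456.0 / 3111.408 ≈ 0.78935 (5 s.f.)

0.78935


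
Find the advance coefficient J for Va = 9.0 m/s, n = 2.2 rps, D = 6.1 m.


Formula: J = Va / (n * D)
Step 1 — n * D = 2.2 * 6.1 = 13.42
Step 2 — J = 9.0 / 13.42 ≈ 0.67064 (5 s.f.)

0.67064


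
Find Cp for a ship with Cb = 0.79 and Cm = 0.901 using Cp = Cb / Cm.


Formula: Cp = Cb / Cm
Substituting: Cp = 0.79 / 0.901
Result: Cp ≈ 0.87680 (5 s.f.)

0.87680


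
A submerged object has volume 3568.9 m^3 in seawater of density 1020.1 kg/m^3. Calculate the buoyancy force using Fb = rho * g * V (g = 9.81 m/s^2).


Formula: Fb = rho * g * V
Substituting: Fb = 1020.1 * 9.81 * 3568.9
Intermediate: 1020.1 * 9.81 = 10007.181
Result: Fb = 10007.181 * 3568.9 ≈ 35715000 N (5 s.f.)

35715000 N


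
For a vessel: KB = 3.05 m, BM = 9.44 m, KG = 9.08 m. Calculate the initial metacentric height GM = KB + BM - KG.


Formula: GM = KB + BM - KG
Step 1 — KM = KB + BM = 3.05 + 9.44 = 12.49 m
Step 2 — GM = KM - KG = 12.49 - 9.08 = 3.41 m

3.41 m


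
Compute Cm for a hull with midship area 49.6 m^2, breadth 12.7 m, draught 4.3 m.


Formula: Cm = Am / (B * T)
Step 1 — B * T = 12.7 * 4.3 = 54.61 m^2
Step 2 — Cm = 49.6 / 54.61 ≈ 0.90826 (5 s.f.)

0.90826


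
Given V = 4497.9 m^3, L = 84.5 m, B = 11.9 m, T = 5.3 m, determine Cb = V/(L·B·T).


Formula: Cb = V / (L * B * T)
Step 1 — L * B * T = 84.5 * 11.9 * 5.3 = 5329.415 m^3
Step 2 — Cb = 4497.9 / 5329.415 ≈ 0.84398 (5 s.f.)

0.84398


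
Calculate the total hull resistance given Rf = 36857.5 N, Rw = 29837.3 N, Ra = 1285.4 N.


Formula: Rt = Rf + Rw + Ra
Substituting: Rt = 36857.5 + 29837.3 + 1285.4
Result: Rt = 67980.2 N

67980.2 N


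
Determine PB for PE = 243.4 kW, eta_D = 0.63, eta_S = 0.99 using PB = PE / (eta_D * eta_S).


Formula: PB = PE / (eta_D * eta_S)
Step 1 — combined efficiency = eta_D * eta_S = 0.63 * 0.99 = 0.6237
Step 2 — PB = 243.4 / 0.6237 ≈ 390.25 kW (5 s.f.)

390.25 kW


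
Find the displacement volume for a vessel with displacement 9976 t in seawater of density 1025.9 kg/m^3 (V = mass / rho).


Formula: V = mass / rho
Step 1 — convert tonnes to kg: 9976 t * 1000 = 9976000 kg
Step 2 — V = 9976000 / 1025.9 ≈ 9724.1 m^3 (5 s.f.)

9724.1 m^3


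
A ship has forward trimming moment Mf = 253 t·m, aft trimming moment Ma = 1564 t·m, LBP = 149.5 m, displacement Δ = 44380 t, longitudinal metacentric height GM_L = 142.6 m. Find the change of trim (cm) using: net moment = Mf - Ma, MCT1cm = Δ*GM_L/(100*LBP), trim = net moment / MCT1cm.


Formula: net trimming moment = Mf - Ma; MCT1cm = Δ*GM_L/(100*LBP); trim = net moment / MCT1cm
Step 1 — net trimming moment = 253 - 1564 = -1311 t·m
Step 2 — MCT1cm = 44380 * 142.6 / (100 * 149.5) = 423.3169 t·m/cm
Step 3 — trim = -1311 / 423.3169 ≈ -3.0970 cm (5 s.f.)

-3.0970 cm


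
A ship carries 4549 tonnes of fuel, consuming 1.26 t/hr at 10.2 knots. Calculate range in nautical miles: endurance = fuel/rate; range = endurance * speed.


Formula: endurance = fuel / rate; range = endurance * speed
Step 1 — endurance = 4549 / 1.26 = 3610.3175 hours
Step 2 — range = 3610.3175 * 10.2 ≈ 36825 nautical miles (5 s.f.)

36825 NM


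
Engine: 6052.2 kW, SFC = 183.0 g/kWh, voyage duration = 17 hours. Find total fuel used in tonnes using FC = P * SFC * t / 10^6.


Formula: FC (tonnes) = P * SFC * t / 1,000,000
Step 1 — P * SFC * t = 6052.2 * 183.0 * 17 = 18828394.2 g
Step 2 — FC (tonnes) = 18828394.2 / 1,000,000 ≈ 18.828 tonnes (5 s.f.)

18.828 tonnes


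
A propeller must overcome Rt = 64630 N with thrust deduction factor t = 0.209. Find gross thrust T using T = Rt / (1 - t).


Formula: T = Rt / (1 - t)
Step 1 — (1 - t) = 1 - 0.209 = 0.791
Step 2 — T = 64630 / 0.791 ≈ 81707 N (5 s.f.)

81707 N


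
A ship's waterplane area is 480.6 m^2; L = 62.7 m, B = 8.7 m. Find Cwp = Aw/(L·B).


Formula: Cwp = Aw / (L * B)
Step 1 — L * B = 62.7 * 8.7 = 545.49 m^2
Step 2 — Cwp = 480.6 / 545.49 ≈ 0.88104 (5 s.f.)

0.88104


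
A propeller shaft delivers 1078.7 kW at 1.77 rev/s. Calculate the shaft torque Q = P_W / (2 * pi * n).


Formula: Q = P_W / (2 * pi * n)
Step 1 — P_W = 1078.7 kW * 1000 = 1078700.0 W
Step 2 — 2 * pi * n = 2 * pi * 1.77 = 11.121238
Step 3 — Q = 1078700.0 / 11.121238 ≈ 96995 N·m (5 s.f.)

96995 N·m


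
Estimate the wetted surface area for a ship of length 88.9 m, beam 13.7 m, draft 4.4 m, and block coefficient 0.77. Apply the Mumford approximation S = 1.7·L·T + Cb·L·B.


Formula: S = 1.7*L*T + V/T with V = Cb*L*B*T, i.e. S = L * (1.7*T + Cb*B)
Step 1 — 1.7*T = 1.7 * 4.4 = 7.48 m
Step 2 — Cb*B = 0.77 * 13.7 = 10.549 m
Step 3 — 1.7*T + Cb*B = 7.48 + 10.549 = 18.029 m
Step 4 — S = 88.9 * 18.029 ≈ 1602.8 m^2 (5 s.f.)

1602.8 m^2


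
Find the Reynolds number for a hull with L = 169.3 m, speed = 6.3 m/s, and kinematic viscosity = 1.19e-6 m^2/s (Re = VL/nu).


Formula: Re = V * L / nu
Step 1 — V * L = 6.3 * 169.3 = 1066.59 m^2/s
Step 2 — Re = 1066.59 / 1.19e-6 = 8.96e+08

8.96e+08


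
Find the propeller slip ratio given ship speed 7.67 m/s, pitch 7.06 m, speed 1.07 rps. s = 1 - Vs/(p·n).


Formula: s = 1 - Vs / (p * n)
Step 1 — p * n = 7.06 * 1.07 = 7.5542
Step 2 — Vs / (p*n) = 7.67 / 7.5542 = 1.015329 (6 d.p.)
Step 3 — s = 1 - 1.015329 = -0.015329

-0.015329


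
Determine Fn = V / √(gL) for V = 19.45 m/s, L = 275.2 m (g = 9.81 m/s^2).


Formula: Fn = V / sqrt(g * L)
Step 1 — g * L = 9.81 * 275.2 = 2699.712
Step 2 — sqrt(g * L) = sqrt(2699.712) = 51.958753
Step 3 — Fn = 19.45 / 51.958753 ≈ 0.37434 (5 s.f.)

0.37434


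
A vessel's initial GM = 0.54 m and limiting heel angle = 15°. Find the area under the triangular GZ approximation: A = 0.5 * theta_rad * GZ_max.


Formula: GZ_max = GM * sin(theta); Area = 0.5 * theta_rad * GZ_max
Step 1 — GZ_max = 0.54 * sin(15°) = 0.54 * 0.258819 = 0.139762 m
Step 2 — theta_rad = 15 * pi/180 = 0.261799 rad
Step 3 — Area = 0.5 * 0.261799 * 0.139762 ≈ 0.018295 m·rad (5 s.f.)

0.018295 m·rad


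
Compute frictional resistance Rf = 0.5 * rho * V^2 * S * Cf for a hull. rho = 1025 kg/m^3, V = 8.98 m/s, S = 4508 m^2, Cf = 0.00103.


Formula: Rf = 0.5 * rho * V^2 * S * Cf
Step 1 — V^2 = 8.98^2 = 80.6404
Step 2 — 0.5 * rho * V^2 = 0.5 * 1025 * 80.6404 = 41328.205
Step 3 — Rf = 41328.205 * 4508 * 0.00103 ≈ 191900 N (5 s.f.)

191900 N


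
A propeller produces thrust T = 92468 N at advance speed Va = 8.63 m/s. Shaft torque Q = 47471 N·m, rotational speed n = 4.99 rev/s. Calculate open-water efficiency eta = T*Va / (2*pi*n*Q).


Formula: eta = T * Va / (2 * pi * n * Q)
Step 1 — numerator = T * Va = 92468 * 8.63 = 797998.84
Step 2 — 2 * pi * n = 2 * pi * 4.99 = 31.353095
Step 3 — denominator = 31.353095 * 47471 = 1488362.77
Step 4 — eta = 797998.84 / 1488362.77 ≈ 0.53616 (5 s.f.)

0.53616


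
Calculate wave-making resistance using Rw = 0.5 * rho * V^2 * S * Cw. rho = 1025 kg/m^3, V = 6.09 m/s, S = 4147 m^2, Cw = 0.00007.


Formula: Rw = 0.5 * rho * V^2 * S * Cw
Step 1 — V^2 = 6.09^2 = 37.0881
Step 2 — 0.5 * rho * V^2 = 0.5 * 1025 * 37.0881 = 19007.65125
Step 3 — Rw = 19007.65125 * 4147 * 0.00007 ≈ 5517.7 N (5 s.f.)

5517.7 N


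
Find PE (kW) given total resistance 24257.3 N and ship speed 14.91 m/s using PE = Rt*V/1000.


Formula: PE = Rt * V / 1000 (kW)
Step 1 — PE (W) = 24257.3 * 14.91 = 361676.343 W
Step 2 — PE (kW) = 361676.343 / 1000 ≈ 361.68 kW (5 s.f.)

361.68 kW


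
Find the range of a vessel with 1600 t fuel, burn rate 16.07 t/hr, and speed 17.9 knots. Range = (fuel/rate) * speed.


Formula: endurance = fuel / rate; range = endurance * speed
Step 1 — endurance = 1600 / 16.07 = 99.5644 hours
Step 2 — range = 99.5644 * 17.9 ≈ 1782.2 nautical miles (5 s.f.)

1782.2 NM


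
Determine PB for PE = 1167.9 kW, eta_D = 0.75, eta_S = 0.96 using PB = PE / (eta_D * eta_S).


Formula: PB = PE / (eta_D * eta_S)
Step 1 — combined efficiency = eta_D * eta_S = 0.75 * 0.96 = 0.72
Step 2 — PB = 1167.9 / 0.72 ≈ 1622.1 kW (5 s.f.)

1622.1 kW


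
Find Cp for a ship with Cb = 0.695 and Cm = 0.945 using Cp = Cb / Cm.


Formula: Cp = Cb / Cm
Substituting: Cp = 0.695 / 0.945
Result: Cp ≈ 0.73545 (5 s.f.)

0.73545


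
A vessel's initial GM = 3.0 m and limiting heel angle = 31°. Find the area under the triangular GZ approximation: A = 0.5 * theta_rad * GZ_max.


Formula: GZ_max = GM * sin(theta); Area = 0.5 * theta_rad * GZ_max
Step 1 — GZ_max = 3.0 * sin(31°) = 3.0 * 0.515038 = 1.545114 m
Step 2 — theta_rad = 31 * pi/180 = 0.541052 rad
Step 3 — Area = 0.5 * 0.541052 * 1.545114 ≈ 0.41799 m·rad (5 s.f.)

0.41799 m·rad


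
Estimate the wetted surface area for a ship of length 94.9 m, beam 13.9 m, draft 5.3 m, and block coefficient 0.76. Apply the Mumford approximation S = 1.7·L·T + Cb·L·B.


Formula: S = 1.7*L*T + V/T with V = Cb*L*B*T, i.e. S = L * (1.7*T + Cb*B)
Step 1 — 1.7*T = 1.7 * 5.3 = 9.01 m
Step 2 — Cb*B = 0.76 * 13.9 = 10.564 m
Step 3 — 1.7*T + Cb*B = 9.01 + 10.564 = 19.574 m
Step 4 — S = 94.9 * 19.574 ≈ 1857.6 m^2 (5 s.f.)

1857.6 m^2


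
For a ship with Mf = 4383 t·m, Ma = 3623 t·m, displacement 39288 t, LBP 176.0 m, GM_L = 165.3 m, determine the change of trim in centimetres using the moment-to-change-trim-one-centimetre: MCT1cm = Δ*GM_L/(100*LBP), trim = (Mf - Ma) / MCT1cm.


Formula: net trimming moment = Mf - Ma; MCT1cm = Δ*GM_L/(100*LBP); trim = net moment / MCT1cm
Step 1 — net trimming moment = 4383 - 3623 = 760 t·m
Step 2 — MCT1cm = 39288 * 165.3 / (100 * 176.0) = 368.9947 t·m/cm
Step 3 — trim = 760 / 368.9947 ≈ 2.0597 cm (5 s.f.)

2.0597 cm


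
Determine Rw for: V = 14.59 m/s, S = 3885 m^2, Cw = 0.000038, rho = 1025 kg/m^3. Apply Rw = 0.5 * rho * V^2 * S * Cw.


Formula: Rw = 0.5 * rho * V^2 * S * Cw
Step 1 — V^2 = 14.59^2 = 212.8681
Step 2 — 0.5 * rho * V^2 = 0.5 * 1025 * 212.8681 = 109094.90125
Step 3 — Rw = 109094.90125 * 3885 * 0.000038 ≈ 16106 N (5 s.f.)

16106 N


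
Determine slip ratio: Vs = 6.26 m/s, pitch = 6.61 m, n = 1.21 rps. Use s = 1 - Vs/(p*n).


Formula: s = 1 - Vs / (p * n)
Step 1 — p * n = 6.61 * 1.21 = 7.9981
Step 2 — Vs / (p*n) = 6.26 / 7.9981 = 0.782686 (6 d.p.)
Step 3 — s = 1 - 0.782686 = 0.217314

0.217314


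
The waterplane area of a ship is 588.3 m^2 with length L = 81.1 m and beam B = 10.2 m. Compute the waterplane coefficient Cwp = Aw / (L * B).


Formula: Cwp = Aw / (L * B)
Step 1 — L * B = 81.1 * 10.2 = 827.22 m^2
Step 2 — Cwp = 588.3 / 827.22 ≈ 0.71118 (5 s.f.)

0.71118


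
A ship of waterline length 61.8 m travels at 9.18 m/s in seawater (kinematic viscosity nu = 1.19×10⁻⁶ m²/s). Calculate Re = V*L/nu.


Formula: Re = V * L / nu
Step 1 — V * L = 9.18 * 61.8 = 567.324 m^2/s
Step 2 — Re = 567.324 / 1.19e-6 = 4.77e+08

4.77e+08


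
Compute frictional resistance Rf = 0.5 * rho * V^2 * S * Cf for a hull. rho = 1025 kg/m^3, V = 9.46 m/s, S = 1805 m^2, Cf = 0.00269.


Formula: Rf = 0.5 * rho * V^2 * S * Cf
Step 1 — V^2 = 9.46^2 = 89.4916
Step 2 — 0.5 * rho * V^2 = 0.5 * 1025 * 89.4916 = 45864.445
Step 3 — Rf = 45864.445 * 1805 * 0.00269 ≈ 222690 N (5 s.f.)

222690 N


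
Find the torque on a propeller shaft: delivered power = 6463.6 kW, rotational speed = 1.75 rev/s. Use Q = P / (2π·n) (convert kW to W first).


Formula: Q = P_W / (2 * pi * n)
Step 1 — P_W = 6463.6 kW * 1000 = 6463600.0 W
Step 2 — 2 * pi * n = 2 * pi * 1.75 = 10.995574
Step 3 — Q = 6463600.0 / 10.995574 ≈ 587840 N·m (5 s.f.)

587840 N·m


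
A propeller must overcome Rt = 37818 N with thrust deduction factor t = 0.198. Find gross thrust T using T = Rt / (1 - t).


Formula: T = Rt / (1 - t)
Step 1 — (1 - t) = 1 - 0.198 = 0.802
Step 2 — T = 37818 / 0.802 ≈ 47155 N (5 s.f.)

47155 N


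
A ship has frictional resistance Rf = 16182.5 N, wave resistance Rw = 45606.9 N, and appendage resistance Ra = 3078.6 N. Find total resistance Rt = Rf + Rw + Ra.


Formula: Rt = Rf + Rw + Ra
Substituting: Rt = 16182.5 + 45606.9 + 3078.6
Result: Rt = 64868.0 N

64868.0 N


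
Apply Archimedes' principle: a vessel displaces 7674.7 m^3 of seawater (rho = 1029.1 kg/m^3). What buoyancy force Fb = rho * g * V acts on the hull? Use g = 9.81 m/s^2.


Formula: Fb = rho * g * V
Substituting: Fb = 1029.1 * 9.81 * 7674.7
Intermediate: 1029.1 * 9.81 = 10095.471
Result: Fb = 10095.471 * 7674.7 ≈ 77480000 N (5 s.f.)

77480000 N


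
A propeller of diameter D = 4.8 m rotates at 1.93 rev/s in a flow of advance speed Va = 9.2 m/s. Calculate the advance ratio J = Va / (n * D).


Formula: J = Va / (n * D)
Step 1 — n * D = 1.93 * 4.8 = 9.264
Step 2 — J = 9.2 / 9.264 ≈ 0.99309 (5 s.f.)

0.99309


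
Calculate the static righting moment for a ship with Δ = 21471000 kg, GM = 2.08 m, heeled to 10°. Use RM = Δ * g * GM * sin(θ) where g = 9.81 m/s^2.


Formula: GZ = GM * sin(theta); RM = disp * g * GZ
Step 1 — GZ = 2.08 * sin(10°) = 2.08 * 0.173648 = 0.361188 m
Step 2 — RM = 21471000 * 9.81 * 0.361188 ≈ 76077000 N·m (5 s.f.)

76077000 N·m


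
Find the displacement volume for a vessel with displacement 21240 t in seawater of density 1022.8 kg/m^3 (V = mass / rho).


Formula: V = mass / rho
Step 1 — convert tonnes to kg: 21240 t * 1000 = 21240000 kg
Step 2 — V = 21240000 / 1022.8 ≈ 20767 m^3 (5 s.f.)

20767 m^3


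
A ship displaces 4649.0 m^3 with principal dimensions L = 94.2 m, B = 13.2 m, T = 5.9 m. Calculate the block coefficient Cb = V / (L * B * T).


Formula: Cb = V / (L * B * T)
Step 1 — L * B * T = 94.2 * 13.2 * 5.9 = 7336.296 m^3
Step 2 — Cb = 4649.0 / 7336.296 ≈ 0.63370 (5 s.f.)

0.63370


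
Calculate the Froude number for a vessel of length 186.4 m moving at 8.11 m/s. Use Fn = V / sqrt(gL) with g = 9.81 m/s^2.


Formula: Fn = V / sqrt(g * L)
Step 1 — g * L = 9.81 * 186.4 = 1828.584
Step 2 — sqrt(g * L) = sqrt(1828.584) = 42.761946
Step 3 — Fn = 8.11 / 42.761946 ≈ 0.18965 (5 s.f.)

0.18965


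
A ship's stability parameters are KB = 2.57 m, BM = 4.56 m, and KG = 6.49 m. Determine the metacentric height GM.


Formula: GM = KB + BM - KG
Step 1 — KM = KB + BM = 2.57 + 4.56 = 7.13 m
Step 2 — GM = KM - KG = 7.13 - 6.49 = 0.64 m

0.64 m


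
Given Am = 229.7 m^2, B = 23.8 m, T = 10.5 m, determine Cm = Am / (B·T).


Formula: Cm = Am / (B * T)
Step 1 — B * T = 23.8 * 10.5 = 249.9 m^2
Step 2 — Cm = 229.7 / 249.9 ≈ 0.91917 (5 s.f.)

0.91917


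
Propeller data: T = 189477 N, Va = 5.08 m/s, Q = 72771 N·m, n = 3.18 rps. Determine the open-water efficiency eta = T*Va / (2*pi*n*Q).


Formula: eta = T * Va / (2 * pi * n * Q)
Step 1 — numerator = T * Va = 189477 * 5.08 = 962543.16
Step 2 — 2 * pi * n = 2 * pi * 3.18 = 19.980529
Step 3 — denominator = 19.980529 * 72771 = 1454003.08
Step 4 — eta = 962543.16 / 1454003.08 ≈ 0.66200 (5 s.f.)

0.66200


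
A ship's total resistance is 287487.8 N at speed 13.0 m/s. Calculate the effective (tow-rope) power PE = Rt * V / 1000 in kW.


Formula: PE = Rt * V / 1000 (kW)
Step 1 — PE (W) = 287487.8 * 13.0 = 3737341.4 W
Step 2 — PE (kW) = 3737341.4 / 1000 ≈ 3737.3 kW (5 s.f.)

3737.3 kW


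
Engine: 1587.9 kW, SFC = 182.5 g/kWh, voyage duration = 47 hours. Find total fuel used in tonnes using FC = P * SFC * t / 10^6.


Formula: FC (tonnes) = P * SFC * t / 1,000,000
Step 1 — P * SFC * t = 1587.9 * 182.5 * 47 = 13620212.25 g
Step 2 — FC (tonnes) = 13620212.25 / 1,000,000 ≈ 13.620 tonnes (5 s.f.)

13.620 tonnes


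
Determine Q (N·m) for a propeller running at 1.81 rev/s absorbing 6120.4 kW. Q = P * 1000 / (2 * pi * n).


Formula: Q = P_W / (2 * pi * n)
Step 1 — P_W = 6120.4 kW * 1000 = 6120400.0 W
Step 2 — 2 * pi * n = 2 * pi * 1.81 = 11.372565
Step 3 — Q = 6120400.0 / 11.372565 ≈ 538170 N·m (5 s.f.)

538170 N·m


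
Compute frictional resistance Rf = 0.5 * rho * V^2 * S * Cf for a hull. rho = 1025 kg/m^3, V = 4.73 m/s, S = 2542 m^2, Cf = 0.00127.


Formula: Rf = 0.5 * rho * V^2 * S * Cf
Step 1 — V^2 = 4.73^2 = 22.3729
Step 2 — 0.5 * rho * V^2 = 0.5 * 1025 * 22.3729 = 11466.11125
Step 3 — Rf = 11466.11125 * 2542 * 0.00127 ≈ 37017 N (5 s.f.)

37017 N


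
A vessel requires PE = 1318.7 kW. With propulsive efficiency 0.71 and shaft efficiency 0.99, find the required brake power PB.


Formula: PB = PE / (eta_D * eta_S)
Step 1 — combined efficiency = eta_D * eta_S = 0.71 * 0.99 = 0.7029
Step 2 — PB = 1318.7 / 0.7029 ≈ 1876.1 kW (5 s.f.)

1876.1 kW


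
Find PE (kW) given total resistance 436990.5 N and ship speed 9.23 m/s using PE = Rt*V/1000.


Formula: PE = Rt * V / 1000 (kW)
Step 1 — PE (W) = 436990.5 * 9.23 = 4033422.315 W
Step 2 — PE (kW) = 4033422.315 / 1000 ≈ 4033.4 kW (5 s.f.)

4033.4 kW


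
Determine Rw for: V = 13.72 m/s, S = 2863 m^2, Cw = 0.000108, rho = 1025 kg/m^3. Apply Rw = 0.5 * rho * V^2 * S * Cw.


Formula: Rw = 0.5 * rho * V^2 * S * Cw
Step 1 — V^2 = 13.72^2 = 188.2384
Step 2 — 0.5 * rho * V^2 = 0.5 * 1025 * 188.2384 = 96472.18
Step 3 — Rw = 96472.18 * 2863 * 0.000108 ≈ 29830 N (5 s.f.)

29830 N


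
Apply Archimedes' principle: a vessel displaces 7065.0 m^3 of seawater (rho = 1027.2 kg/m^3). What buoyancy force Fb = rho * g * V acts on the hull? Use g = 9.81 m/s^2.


Formula: Fb = rho * g * V
Substituting: Fb = 1027.2 * 9.81 * 7065.0
Intermediate: 1027.2 * 9.81 = 10076.832
Result: Fb = 10076.832 * 7065.0 ≈ 71193000 N (5 s.f.)

71193000 N


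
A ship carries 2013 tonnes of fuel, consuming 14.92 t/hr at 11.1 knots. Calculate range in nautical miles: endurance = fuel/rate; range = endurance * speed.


Formula: endurance = fuel / rate; range = endurance * speed
Step 1 — endurance = 2013 / 14.92 = 134.9196 hours
Step 2 — range = 134.9196 * 11.1 ≈ 1497.6 nautical miles (5 s.f.)

1497.6 NM


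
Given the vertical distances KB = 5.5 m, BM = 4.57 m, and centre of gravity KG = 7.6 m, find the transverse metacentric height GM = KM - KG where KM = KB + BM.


Formula: GM = KB + BM - KG
Step 1 — KM = KB + BM = 5.5 + 4.57 = 10.07 m
Step 2 — GM = KM - KG = 10.07 - 7.6 = 2.47 m

2.47 m


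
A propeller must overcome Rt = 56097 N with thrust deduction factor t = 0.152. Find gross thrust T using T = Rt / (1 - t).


Formula: T = Rt / (1 - t)
Step 1 — (1 - t) = 1 - 0.152 = 0.848
Step 2 — T = 56097 / 0.848 ≈ 66152 N (5 s.f.)

66152 N


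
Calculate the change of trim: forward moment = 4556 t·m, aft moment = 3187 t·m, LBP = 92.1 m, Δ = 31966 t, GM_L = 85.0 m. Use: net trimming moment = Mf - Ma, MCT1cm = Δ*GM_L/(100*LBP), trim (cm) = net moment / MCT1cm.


Formula: net trimming moment = Mf - Ma; MCT1cm = Δ*GM_L/(100*LBP); trim = net moment / MCT1cm
Step 1 — net trimming moment = 4556 - 3187 = 1369 t·m
Step 2 — MCT1cm = 31966 * 85.0 / (100 * 92.1) = 295.0174 t·m/cm
Step 3 — trim = 1369 / 295.0174 ≈ 4.6404 cm (5 s.f.)

4.6404 cm


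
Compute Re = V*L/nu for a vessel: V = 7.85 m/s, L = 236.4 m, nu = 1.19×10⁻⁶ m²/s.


Formula: Re = V * L / nu
Step 1 — V * L = 7.85 * 236.4 = 1855.74 m^2/s
Step 2 — Re = 1855.74 / 1.19e-6 = 1.56e+09

1.56e+09


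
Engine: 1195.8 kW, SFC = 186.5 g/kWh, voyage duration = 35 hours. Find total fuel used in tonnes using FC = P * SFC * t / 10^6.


Formula: FC (tonnes) = P * SFC * t / 1,000,000
Step 1 — P * SFC * t = 1195.8 * 186.5 * 35 = 7805584.5 g
Step 2 — FC (tonnes) = 7805584.5 / 1,000,000 ≈ 7.8056 tonnes (5 s.f.)

7.8056 tonnes


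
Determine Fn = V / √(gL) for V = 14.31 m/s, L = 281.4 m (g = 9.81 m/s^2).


Formula: Fn = V / sqrt(g * L)
Step 1 — g * L = 9.81 * 281.4 = 2760.534
Step 2 — sqrt(g * L) = sqrt(2760.534) = 52.540784
Step 3 — Fn = 14.31 / 52.540784 ≈ 0.27236 (5 s.f.)

0.27236


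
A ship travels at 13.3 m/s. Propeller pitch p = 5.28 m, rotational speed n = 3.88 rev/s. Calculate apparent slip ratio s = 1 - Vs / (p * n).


Formula: s = 1 - Vs / (p * n)
Step 1 — p * n = 5.28 * 3.88 = 20.4864
Step 2 — Vs / (p*n) = 13.3 / 20.4864 = 0.649211 (6 d.p.)
Step 3 — s = 1 - 0.649211 = 0.350789

0.350789
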